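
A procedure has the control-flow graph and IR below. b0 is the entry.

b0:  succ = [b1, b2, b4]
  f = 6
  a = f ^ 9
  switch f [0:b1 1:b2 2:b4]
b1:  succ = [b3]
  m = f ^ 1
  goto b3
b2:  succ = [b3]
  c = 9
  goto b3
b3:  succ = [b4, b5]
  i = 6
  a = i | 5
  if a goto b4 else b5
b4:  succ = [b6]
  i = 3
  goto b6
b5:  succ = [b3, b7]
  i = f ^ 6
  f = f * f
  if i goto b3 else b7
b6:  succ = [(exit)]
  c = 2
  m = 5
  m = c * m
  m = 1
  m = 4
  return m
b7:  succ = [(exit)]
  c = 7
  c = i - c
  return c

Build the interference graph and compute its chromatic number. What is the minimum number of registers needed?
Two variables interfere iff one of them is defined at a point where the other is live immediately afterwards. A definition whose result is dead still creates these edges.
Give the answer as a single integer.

def/use:
  b0: {a,f} / ∅
  b1: {m} / {f}
  b2: {c} / ∅
  b3: {a,i} / ∅
  b4: {i} / ∅
  b5: {f,i} / {f}
  b6: {c,m} / ∅
  b7: {c} / {i}

Live sets:
  b0: in=∅ out={f}
  b1: in={f} out={f}
  b2: in={f} out={f}
  b3: in={f} out={f}
  b4: in=∅ out=∅
  b5: in={f} out={f,i}
  b6: in=∅ out=∅
  b7: in={i} out=∅

Interference:
  a: {f}
  c: {f,i,m}
  f: {a,c,i,m}
  i: {c,f}
  m: {c,f}

Chromatic number:
  clique {c,f,i} ⇒ need ≥ 3
  3-colouring: r0={f}  r1={a,c}  r2={i,m}
  χ = 3

Answer: 3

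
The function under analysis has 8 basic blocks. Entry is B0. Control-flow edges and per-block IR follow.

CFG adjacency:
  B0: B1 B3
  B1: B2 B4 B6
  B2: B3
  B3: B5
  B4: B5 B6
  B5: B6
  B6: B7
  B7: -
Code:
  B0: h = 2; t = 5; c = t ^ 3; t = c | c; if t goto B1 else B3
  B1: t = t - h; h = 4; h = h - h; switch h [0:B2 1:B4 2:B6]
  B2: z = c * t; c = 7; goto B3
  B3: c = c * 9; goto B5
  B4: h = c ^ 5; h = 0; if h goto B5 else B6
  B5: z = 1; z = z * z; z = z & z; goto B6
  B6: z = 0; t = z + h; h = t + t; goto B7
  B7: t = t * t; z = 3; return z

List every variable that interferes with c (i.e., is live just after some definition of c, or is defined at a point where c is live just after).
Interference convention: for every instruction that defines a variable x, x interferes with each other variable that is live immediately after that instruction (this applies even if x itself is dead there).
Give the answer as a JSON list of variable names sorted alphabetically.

def/use:
  B0 def {c,h,t} use ∅
  B1 def {h,t} use {h,t}
  B2 def {c,z} use {c,t}
  B3 def {c} use {c}
  B4 def {h} use {c}
  B5 def {z} use ∅
  B6 def {h,t,z} use {h}
  B7 def {t,z} use {t}

Liveness:
  B0 li=∅ lo={c,h,t}
  B1 li={c,h,t} lo={c,h,t}
  B2 li={c,h,t} lo={c,h}
  B3 li={c,h} lo={h}
  B4 li={c} lo={h}
  B5 li={h} lo={h}
  B6 li={h} lo={t}
  B7 li={t} lo=∅

Interference:
  c↔{h,t}
  h↔{c,t,z}
  t↔{c,h}
  z↔{h}

N(c) = ["h", "t"]

Answer: ["h", "t"]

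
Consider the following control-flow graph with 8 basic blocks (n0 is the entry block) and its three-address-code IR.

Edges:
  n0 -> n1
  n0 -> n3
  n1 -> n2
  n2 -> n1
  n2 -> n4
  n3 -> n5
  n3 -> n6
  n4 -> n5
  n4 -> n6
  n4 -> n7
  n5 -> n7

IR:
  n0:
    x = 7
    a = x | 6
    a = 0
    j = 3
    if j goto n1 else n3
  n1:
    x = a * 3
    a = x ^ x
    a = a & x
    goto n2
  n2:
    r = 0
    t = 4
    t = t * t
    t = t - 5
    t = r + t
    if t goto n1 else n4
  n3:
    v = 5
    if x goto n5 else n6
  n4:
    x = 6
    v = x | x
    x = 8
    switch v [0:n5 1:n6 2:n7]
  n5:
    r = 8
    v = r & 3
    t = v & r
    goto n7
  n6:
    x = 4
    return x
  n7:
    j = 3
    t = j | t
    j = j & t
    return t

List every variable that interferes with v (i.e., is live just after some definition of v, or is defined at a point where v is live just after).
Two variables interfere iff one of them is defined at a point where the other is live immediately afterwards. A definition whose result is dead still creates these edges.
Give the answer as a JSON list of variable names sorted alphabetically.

def/use:
  n0: def={a,j,x} ue=∅
  n1: def={a,x} ue={a}
  n2: def={r,t} ue=∅
  n3: def={v} ue={x}
  n4: def={v,x} ue=∅
  n5: def={r,t,v} ue=∅
  n6: def={x} ue=∅
  n7: def={j,t} ue={t}

Live sets:
  n0 li=∅ lo={a,x}
  n1 li={a} lo={a}
  n2 li={a} lo={a,t}
  n3 li={x} lo=∅
  n4 li={t} lo={t}
  n5 li=∅ lo={t}
  n6 li=∅ lo=∅
  n7 li={t} lo=∅

Interference:
  a: {j,r,t,x}
  j: {a,t,x}
  r: {a,t,v}
  t: {a,j,r,v,x}
  v: {r,t,x}
  x: {a,j,t,v}

N(v) = ["r", "t", "x"]

Answer: ["r", "t", "x"]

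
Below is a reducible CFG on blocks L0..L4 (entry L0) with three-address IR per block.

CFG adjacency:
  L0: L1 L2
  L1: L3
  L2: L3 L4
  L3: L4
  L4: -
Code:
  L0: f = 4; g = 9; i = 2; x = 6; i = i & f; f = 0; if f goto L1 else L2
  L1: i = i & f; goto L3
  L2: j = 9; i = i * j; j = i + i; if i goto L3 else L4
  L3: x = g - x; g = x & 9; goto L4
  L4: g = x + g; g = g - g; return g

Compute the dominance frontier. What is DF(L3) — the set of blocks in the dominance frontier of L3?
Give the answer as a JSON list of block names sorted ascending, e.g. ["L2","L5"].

Answer: ["L4"]

Derivation:
idom tree: L1←L0 L2←L0 L3←L0 L4←L0
Dom∩ at merges:
  L3: preds {L1,L2}: {L0,L1} ∩ {L0,L2} = {L0}; idom=L0
  L4: preds {L2,L3}: {L0,L2} ∩ {L0,L3} = {L0}; idom=L0

DF derivation:
  join L3 pred L1: L1 stop@L0
  join L3 pred L2: L2 stop@L0
  join L4 pred L2: L2 stop@L0
  join L4 pred L3: L3 stop@L0
  DF(L0)=∅
  DF(L1)={L3}
  DF(L2)={L3,L4}
  DF(L3)={L4}
  DF(L4)=∅

DF(L3) = ["L4"]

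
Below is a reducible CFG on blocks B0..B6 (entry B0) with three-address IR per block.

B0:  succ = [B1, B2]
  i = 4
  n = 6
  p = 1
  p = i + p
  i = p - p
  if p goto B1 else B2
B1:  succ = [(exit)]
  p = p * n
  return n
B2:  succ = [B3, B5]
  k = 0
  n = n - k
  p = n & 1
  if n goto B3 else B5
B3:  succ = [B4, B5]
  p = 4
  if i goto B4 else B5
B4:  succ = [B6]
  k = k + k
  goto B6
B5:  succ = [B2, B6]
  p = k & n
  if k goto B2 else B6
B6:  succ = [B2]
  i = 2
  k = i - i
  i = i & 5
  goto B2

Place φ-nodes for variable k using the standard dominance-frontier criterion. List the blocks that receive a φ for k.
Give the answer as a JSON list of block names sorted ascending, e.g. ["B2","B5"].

Answer: ["B2", "B6"]

Analysis:
idom tree: B1←B0 B2←B0 B3←B2 B4←B3 B5←B2 B6←B2
Dom at joins:
  B2: preds {B0,B5,B6}: {B0} ∩ {B0,B2,B5} ∩ {B0,B2,B6} = {B0}; idom=B0
  B5: preds {B2,B3}: {B0,B2} ∩ {B0,B2,B3} = {B0,B2}; idom=B2
  B6: preds {B4,B5}: {B0,B2,B3,B4} ∩ {B0,B2,B5} = {B0,B2}; idom=B2

DF derivation:
  join B2 pred B0: · stop@B0
  join B2 pred B5: B5→B2 stop@B0
  join B2 pred B6: B6→B2 stop@B0
  join B5 pred B2: · stop@B2
  join B5 pred B3: B3 stop@B2
  join B6 pred B4: B4→B3 stop@B2
  join B6 pred B5: B5 stop@B2
  DF(B0)=∅
  DF(B1)=∅
  DF(B2)={B2}
  DF(B3)={B5,B6}
  DF(B4)={B6}
  DF(B5)={B2,B6}
  DF(B6)={B2}

φ for k: defs {B2,B4,B6}
  DF⁺ = {B2,B6}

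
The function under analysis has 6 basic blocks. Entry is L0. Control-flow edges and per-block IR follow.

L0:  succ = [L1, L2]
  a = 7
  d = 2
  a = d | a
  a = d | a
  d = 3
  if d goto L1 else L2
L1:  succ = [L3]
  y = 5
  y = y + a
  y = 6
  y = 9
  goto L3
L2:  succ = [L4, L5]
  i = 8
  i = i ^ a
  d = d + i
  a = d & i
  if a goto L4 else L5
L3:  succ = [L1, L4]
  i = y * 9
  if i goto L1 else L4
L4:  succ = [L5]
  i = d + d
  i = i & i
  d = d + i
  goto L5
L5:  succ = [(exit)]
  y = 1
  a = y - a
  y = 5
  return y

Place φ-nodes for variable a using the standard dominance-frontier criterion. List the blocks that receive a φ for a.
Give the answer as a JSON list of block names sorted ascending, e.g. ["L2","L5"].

Answer: ["L4", "L5"]

Analysis:
idom tree: L1←L0 L2←L0 L3←L1 L4←L0 L5←L0
Dom at joins:
  L1: preds {L0,L3}: {L0} ∩ {L0,L1,L3} = {L0}; idom=L0
  L4: preds {L2,L3}: {L0,L2} ∩ {L0,L1,L3} = {L0}; idom=L0
  L5: preds {L2,L4}: {L0,L2} ∩ {L0,L4} = {L0}; idom=L0

DF derivation:
  L1←L0: walk · to L0
  L1←L3: walk L3→L1 to L0
  L4←L2: walk L2 to L0
  L4←L3: walk L3→L1 to L0
  L5←L2: walk L2 to L0
  L5←L4: walk L4 to L0
  DF(L0)=∅
  DF(L1)={L1,L4}
  DF(L2)={L4,L5}
  DF(L3)={L1,L4}
  DF(L4)={L5}
  DF(L5)=∅

φ for a: defs {L0,L2,L5}
  DF⁺ = {L4,L5}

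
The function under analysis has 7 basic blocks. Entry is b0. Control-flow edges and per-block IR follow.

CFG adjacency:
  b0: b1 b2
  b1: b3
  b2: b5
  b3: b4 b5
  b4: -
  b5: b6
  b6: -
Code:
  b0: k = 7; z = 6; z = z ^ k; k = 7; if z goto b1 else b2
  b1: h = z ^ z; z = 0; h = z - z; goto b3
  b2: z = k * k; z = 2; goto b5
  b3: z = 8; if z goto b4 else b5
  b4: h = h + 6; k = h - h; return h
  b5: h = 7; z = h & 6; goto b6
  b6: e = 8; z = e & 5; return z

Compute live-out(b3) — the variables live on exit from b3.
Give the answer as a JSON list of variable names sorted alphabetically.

Answer: ["h"]

Analysis:
Block summaries:
  b0: def={k,z} ue=∅
  b1: def={h,z} ue={z}
  b2: def={z} ue={k}
  b3: def={z} ue=∅
  b4: def={h,k} ue={h}
  b5: def={h,z} ue=∅
  b6: def={e,z} ue=∅

Live sets:
  b0: in=∅ out={k,z}
  b1: in={z} out={h}
  b2: in={k} out=∅
  b3: in={h} out={h}
  b4: in={h} out=∅
  b5: in=∅ out=∅
  b6: in=∅ out=∅

live-out(b3) = ["h"]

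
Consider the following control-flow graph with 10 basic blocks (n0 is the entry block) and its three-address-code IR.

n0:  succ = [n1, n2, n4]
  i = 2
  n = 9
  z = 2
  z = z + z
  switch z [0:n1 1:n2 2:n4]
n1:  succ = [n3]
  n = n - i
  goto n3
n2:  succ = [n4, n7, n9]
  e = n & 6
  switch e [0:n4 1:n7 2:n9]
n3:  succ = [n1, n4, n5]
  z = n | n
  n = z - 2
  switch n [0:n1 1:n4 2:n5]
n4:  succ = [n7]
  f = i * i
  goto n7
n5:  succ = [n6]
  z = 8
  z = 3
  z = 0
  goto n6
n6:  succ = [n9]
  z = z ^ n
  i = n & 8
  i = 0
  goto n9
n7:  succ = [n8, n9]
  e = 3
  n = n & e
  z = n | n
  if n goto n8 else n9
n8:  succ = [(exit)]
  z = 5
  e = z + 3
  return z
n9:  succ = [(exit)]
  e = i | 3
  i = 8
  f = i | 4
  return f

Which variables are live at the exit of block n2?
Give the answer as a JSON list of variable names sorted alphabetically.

Answer: ["i", "n"]

Working:
Block summaries:
  n0: {i,n,z} / ∅
  n1: {n} / {i,n}
  n2: {e} / {n}
  n3: {n,z} / {n}
  n4: {f} / {i}
  n5: {z} / ∅
  n6: {i,z} / {n,z}
  n7: {e,n,z} / {n}
  n8: {e,z} / ∅
  n9: {e,f,i} / {i}

Live sets:
  n0: in=∅ out={i,n}
  n1: in={i,n} out={i,n}
  n2: in={i,n} out={i,n}
  n3: in={i,n} out={i,n}
  n4: in={i,n} out={i,n}
  n5: in={n} out={n,z}
  n6: in={n,z} out={i}
  n7: in={i,n} out={i}
  n8: in=∅ out=∅
  n9: in={i} out=∅

live-out(n2) = ["i", "n"]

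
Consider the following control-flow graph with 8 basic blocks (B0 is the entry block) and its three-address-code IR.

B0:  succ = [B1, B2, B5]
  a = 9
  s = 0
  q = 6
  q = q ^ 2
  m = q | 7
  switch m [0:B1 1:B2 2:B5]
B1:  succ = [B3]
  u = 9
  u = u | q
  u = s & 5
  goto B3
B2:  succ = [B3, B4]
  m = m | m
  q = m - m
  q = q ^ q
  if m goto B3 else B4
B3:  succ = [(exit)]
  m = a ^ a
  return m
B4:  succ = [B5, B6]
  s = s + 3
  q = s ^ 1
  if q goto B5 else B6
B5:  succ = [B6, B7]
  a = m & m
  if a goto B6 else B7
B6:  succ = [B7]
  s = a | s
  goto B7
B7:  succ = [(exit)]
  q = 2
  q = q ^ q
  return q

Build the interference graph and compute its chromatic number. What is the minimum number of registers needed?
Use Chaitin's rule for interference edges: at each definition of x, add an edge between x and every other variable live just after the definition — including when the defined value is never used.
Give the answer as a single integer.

def/use:
  B0: def={a,m,q,s} ue=∅
  B1: def={u} ue={q,s}
  B2: def={m,q} ue={m}
  B3: def={m} ue={a}
  B4: def={q,s} ue={s}
  B5: def={a} ue={m}
  B6: def={s} ue={a,s}
  B7: def={q} ue=∅

Live sets:
  B0 li=∅ lo={a,m,q,s}
  B1 li={a,q,s} lo={a}
  B2 li={a,m,s} lo={a,m,s}
  B3 li={a} lo=∅
  B4 li={a,m,s} lo={a,m,s}
  B5 li={m,s} lo={a,s}
  B6 li={a,s} lo=∅
  B7 li=∅ lo=∅

Interfere edges:
  a — {m,q,s,u}
  m — {a,q,s}
  q — {a,m,s,u}
  s — {a,m,q,u}
  u — {a,q,s}

Colouring:
  clique {a,m,q,s} ⇒ need ≥ 4
  assign a→R0 m→R3 q→R1 s→R2 u→R3 — no edge inside a register ⇒ χ ≤ 4
  χ = 4

Answer: 4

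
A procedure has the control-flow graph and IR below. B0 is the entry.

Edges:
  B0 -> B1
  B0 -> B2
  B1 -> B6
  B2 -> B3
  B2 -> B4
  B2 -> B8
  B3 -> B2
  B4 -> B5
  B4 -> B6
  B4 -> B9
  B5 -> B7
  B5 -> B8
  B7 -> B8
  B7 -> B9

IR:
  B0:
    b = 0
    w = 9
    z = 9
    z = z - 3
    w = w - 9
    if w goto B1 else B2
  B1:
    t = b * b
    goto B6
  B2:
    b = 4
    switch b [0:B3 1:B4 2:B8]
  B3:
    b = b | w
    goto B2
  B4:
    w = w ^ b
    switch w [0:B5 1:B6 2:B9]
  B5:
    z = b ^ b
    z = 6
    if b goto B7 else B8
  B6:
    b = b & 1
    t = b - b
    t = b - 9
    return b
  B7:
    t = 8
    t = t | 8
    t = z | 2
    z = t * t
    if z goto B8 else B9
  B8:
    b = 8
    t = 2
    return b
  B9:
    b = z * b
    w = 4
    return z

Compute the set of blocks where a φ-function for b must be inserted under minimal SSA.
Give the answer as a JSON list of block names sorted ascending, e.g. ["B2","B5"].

Answer: ["B2", "B6"]

Working:
idom tree: B1←B0 B2←B0 B3←B2 B4←B2 B5←B4 B6←B0 B7←B5 B8←B2 B9←B4
Join-block Dom:
  B2: preds {B0,B3}: {B0} ∩ {B0,B2,B3} = {B0}; idom=B0
  B6: preds {B1,B4}: {B0,B1} ∩ {B0,B2,B4} = {B0}; idom=B0
  B8: preds {B2,B5,B7}: {B0,B2} ∩ {B0,B2,B4,B5} ∩ {B0,B2,B4,B5,B7} = {B0,B2}; idom=B2
  B9: preds {B4,B7}: {B0,B2,B4} ∩ {B0,B2,B4,B5,B7} = {B0,B2,B4}; idom=B4

DF walk-up:
  B2←B0: walk · to B0
  B2←B3: walk B3→B2 to B0
  B6←B1: walk B1 to B0
  B6←B4: walk B4→B2 to B0
  B8←B2: walk · to B2
  B8←B5: walk B5→B4 to B2
  B8←B7: walk B7→B5→B4 to B2
  B9←B4: walk · to B4
  B9←B7: walk B7→B5 to B4
  B0 → ∅
  B1 → {B6}
  B2 → {B2,B6}
  B3 → {B2}
  B4 → {B6,B8}
  B5 → {B8,B9}
  B6 → ∅
  B7 → {B8,B9}
  B8 → ∅
  B9 → ∅

φ for b: defs {B0,B2,B3,B6,B8,B9}
  DF⁺ = {B2,B6}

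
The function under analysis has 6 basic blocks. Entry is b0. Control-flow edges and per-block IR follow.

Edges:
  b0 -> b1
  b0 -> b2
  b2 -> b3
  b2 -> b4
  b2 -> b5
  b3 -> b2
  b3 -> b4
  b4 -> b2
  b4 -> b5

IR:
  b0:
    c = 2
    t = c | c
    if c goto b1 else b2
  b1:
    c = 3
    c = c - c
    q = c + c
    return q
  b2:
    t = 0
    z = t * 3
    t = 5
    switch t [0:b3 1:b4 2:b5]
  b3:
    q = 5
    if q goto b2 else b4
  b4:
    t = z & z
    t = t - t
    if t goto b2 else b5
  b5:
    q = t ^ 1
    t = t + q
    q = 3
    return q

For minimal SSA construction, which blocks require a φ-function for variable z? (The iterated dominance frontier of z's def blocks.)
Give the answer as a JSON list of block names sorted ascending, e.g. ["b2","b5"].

idom tree: b1←b0 b2←b0 b3←b2 b4←b2 b5←b2
Join-block Dom:
  b2: preds {b0,b3,b4}: {b0} ∩ {b0,b2,b3} ∩ {b0,b2,b4} = {b0}; idom=b0
  b4: preds {b2,b3}: {b0,b2} ∩ {b0,b2,b3} = {b0,b2}; idom=b2
  b5: preds {b2,b4}: {b0,b2} ∩ {b0,b2,b4} = {b0,b2}; idom=b2

DF derivation:
  b2←b0: walk · to b0
  b2←b3: walk b3→b2 to b0
  b2←b4: walk b4→b2 to b0
  b4←b2: walk · to b2
  b4←b3: walk b3 to b2
  b5←b2: walk · to b2
  b5←b4: walk b4 to b2
  b0: DF=∅
  b1: DF=∅
  b2: DF={b2}
  b3: DF={b2,b4}
  b4: DF={b2,b5}
  b5: DF=∅

φ for z: defs {b2}
  DF⁺ = {b2}

Answer: ["b2"]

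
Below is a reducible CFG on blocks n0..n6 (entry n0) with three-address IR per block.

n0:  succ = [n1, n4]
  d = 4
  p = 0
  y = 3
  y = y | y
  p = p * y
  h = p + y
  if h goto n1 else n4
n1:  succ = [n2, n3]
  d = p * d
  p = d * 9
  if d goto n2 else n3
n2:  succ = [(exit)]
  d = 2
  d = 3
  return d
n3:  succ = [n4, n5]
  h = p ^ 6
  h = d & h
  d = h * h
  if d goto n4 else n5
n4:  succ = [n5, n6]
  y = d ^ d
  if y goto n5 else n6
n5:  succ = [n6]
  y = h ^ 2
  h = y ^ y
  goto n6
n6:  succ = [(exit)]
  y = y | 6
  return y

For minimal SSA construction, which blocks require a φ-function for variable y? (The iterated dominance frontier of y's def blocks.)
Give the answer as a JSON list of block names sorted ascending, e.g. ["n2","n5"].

idom tree: n1←n0 n2←n1 n3←n1 n4←n0 n5←n0 n6←n0
Join-block Dom:
  n4: preds {n0,n3}: {n0} ∩ {n0,n1,n3} = {n0}; idom=n0
  n5: preds {n3,n4}: {n0,n1,n3} ∩ {n0,n4} = {n0}; idom=n0
  n6: preds {n4,n5}: {n0,n4} ∩ {n0,n5} = {n0}; idom=n0

DF derivation:
  n4←n0: walk · to n0
  n4←n3: walk n3→n1 to n0
  n5←n3: walk n3→n1 to n0
  n5←n4: walk n4 to n0
  n6←n4: walk n4 to n0
  n6←n5: walk n5 to n0
  n0: DF=∅
  n1: DF={n4,n5}
  n2: DF=∅
  n3: DF={n4,n5}
  n4: DF={n5,n6}
  n5: DF={n6}
  n6: DF=∅

φ for y: defs {n0,n4,n5,n6}
  DF⁺ = {n5,n6}

Answer: ["n5", "n6"]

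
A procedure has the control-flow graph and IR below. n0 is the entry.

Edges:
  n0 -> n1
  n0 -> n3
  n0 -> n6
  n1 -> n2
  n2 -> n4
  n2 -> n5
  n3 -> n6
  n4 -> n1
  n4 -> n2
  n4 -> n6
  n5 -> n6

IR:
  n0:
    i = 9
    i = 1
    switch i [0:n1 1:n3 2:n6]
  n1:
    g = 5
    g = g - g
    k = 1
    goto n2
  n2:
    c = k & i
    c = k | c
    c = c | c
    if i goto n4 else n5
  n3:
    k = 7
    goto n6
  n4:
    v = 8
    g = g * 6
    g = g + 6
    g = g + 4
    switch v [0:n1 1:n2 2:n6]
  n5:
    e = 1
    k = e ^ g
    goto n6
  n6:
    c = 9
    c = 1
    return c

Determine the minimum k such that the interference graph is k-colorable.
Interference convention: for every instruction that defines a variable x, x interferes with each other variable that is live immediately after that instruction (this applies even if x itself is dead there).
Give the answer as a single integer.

Answer: 4

Working:
def/use:
  n0 def {i} use ∅
  n1 def {g,k} use ∅
  n2 def {c} use {i,k}
  n3 def {k} use ∅
  n4 def {g,v} use {g}
  n5 def {e,k} use {g}
  n6 def {c} use ∅

Backward fixpoint:
  n0: in=∅ out={i}
  n1: in={i} out={g,i,k}
  n2: in={g,i,k} out={g,i,k}
  n3: in=∅ out=∅
  n4: in={g,i,k} out={g,i,k}
  n5: in={g} out=∅
  n6: in=∅ out=∅

Interference:
  c↔{g,i,k}
  e↔{g}
  g↔{c,e,i,k,v}
  i↔{c,g,k,v}
  k↔{c,g,i,v}
  v↔{g,i,k}

Registers:
  clique {c,g,i,k} ⇒ need ≥ 4
  assign c→c3 e→c1 g→c0 i→c1 k→c2 v→c3 — no edge inside a register ⇒ χ ≤ 4
  χ = 4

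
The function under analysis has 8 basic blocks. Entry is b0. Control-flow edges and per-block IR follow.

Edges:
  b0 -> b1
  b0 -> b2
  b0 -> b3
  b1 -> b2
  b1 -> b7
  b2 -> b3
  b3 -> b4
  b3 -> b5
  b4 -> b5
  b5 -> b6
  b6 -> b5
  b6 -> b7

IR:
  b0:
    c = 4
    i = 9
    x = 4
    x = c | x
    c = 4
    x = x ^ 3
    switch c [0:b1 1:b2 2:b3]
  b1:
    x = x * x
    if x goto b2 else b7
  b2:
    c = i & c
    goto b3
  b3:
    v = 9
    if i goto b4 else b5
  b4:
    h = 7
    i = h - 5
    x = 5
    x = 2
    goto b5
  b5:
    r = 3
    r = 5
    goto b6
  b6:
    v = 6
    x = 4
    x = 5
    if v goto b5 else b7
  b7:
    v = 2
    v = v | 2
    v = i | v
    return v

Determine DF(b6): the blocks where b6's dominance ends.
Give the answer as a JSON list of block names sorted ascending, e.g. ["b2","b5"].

Answer: ["b5", "b7"]

Analysis:
idom tree: b1←b0 b2←b0 b3←b0 b4←b3 b5←b3 b6←b5 b7←b0
Dom at joins:
  b2: preds {b0,b1}: {b0} ∩ {b0,b1} = {b0}; idom=b0
  b3: preds {b0,b2}: {b0} ∩ {b0,b2} = {b0}; idom=b0
  b5: preds {b3,b4,b6}: {b0,b3} ∩ {b0,b3,b4} ∩ {b0,b3,b5,b6} = {b0,b3}; idom=b3
  b7: preds {b1,b6}: {b0,b1} ∩ {b0,b3,b5,b6} = {b0}; idom=b0

DF walk-up:
  join b2 pred b0: · stop@b0
  join b2 pred b1: b1 stop@b0
  join b3 pred b0: · stop@b0
  join b3 pred b2: b2 stop@b0
  join b5 pred b3: · stop@b3
  join b5 pred b4: b4 stop@b3
  join b5 pred b6: b6→b5 stop@b3
  join b7 pred b1: b1 stop@b0
  join b7 pred b6: b6→b5→b3 stop@b0
  b0: DF=∅
  b1: DF={b2,b7}
  b2: DF={b3}
  b3: DF={b7}
  b4: DF={b5}
  b5: DF={b5,b7}
  b6: DF={b5,b7}
  b7: DF=∅

DF(b6) = ["b5", "b7"]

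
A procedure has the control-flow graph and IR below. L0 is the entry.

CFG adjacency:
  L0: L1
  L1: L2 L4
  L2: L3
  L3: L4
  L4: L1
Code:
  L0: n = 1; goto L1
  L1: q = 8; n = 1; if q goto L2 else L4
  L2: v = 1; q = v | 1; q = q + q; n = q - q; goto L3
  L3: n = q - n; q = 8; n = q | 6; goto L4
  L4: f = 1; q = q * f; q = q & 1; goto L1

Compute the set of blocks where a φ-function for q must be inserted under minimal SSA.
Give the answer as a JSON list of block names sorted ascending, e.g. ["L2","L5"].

Answer: ["L1", "L4"]

Analysis:
idom tree: L1←L0 L2←L1 L3←L2 L4←L1
Dom at joins:
  L1: preds {L0,L4}: {L0} ∩ {L0,L1,L4} = {L0}; idom=L0
  L4: preds {L1,L3}: {L0,L1} ∩ {L0,L1,L2,L3} = {L0,L1}; idom=L1

Frontier:
  L1←L0: walk · to L0
  L1←L4: walk L4→L1 to L0
  L4←L1: walk · to L1
  L4←L3: walk L3→L2 to L1
  DF(L0)=∅
  DF(L1)={L1}
  DF(L2)={L4}
  DF(L3)={L4}
  DF(L4)={L1}

φ for q: defs {L1,L2,L3,L4}
  DF⁺ = {L1,L4}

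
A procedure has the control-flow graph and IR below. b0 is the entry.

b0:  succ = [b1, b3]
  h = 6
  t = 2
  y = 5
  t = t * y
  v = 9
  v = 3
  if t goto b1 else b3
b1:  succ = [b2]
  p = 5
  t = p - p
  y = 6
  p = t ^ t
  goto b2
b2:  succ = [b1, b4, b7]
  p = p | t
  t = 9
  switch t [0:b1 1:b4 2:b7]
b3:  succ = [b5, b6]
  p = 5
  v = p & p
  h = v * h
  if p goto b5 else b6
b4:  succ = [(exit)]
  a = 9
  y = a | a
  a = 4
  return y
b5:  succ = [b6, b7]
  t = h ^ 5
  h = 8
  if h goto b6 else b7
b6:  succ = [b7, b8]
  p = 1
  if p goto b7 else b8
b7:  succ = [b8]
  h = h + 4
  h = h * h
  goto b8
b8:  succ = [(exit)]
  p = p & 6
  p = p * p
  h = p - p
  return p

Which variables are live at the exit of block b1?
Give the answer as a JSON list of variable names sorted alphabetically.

Per-block:
  b0: def={h,t,v,y} ue=∅
  b1: def={p,t,y} ue=∅
  b2: def={p,t} ue={p,t}
  b3: def={h,p,v} ue={h}
  b4: def={a,y} ue=∅
  b5: def={h,t} ue={h}
  b6: def={p} ue=∅
  b7: def={h} ue={h}
  b8: def={h,p} ue={p}

Liveness:
  b0 li=∅ lo={h}
  b1 li={h} lo={h,p,t}
  b2 li={h,p,t} lo={h,p}
  b3 li={h} lo={h,p}
  b4 li=∅ lo=∅
  b5 li={h,p} lo={h,p}
  b6 li={h} lo={h,p}
  b7 li={h,p} lo={p}
  b8 li={p} lo=∅

live-out(b1) = ["h", "p", "t"]

Answer: ["h", "p", "t"]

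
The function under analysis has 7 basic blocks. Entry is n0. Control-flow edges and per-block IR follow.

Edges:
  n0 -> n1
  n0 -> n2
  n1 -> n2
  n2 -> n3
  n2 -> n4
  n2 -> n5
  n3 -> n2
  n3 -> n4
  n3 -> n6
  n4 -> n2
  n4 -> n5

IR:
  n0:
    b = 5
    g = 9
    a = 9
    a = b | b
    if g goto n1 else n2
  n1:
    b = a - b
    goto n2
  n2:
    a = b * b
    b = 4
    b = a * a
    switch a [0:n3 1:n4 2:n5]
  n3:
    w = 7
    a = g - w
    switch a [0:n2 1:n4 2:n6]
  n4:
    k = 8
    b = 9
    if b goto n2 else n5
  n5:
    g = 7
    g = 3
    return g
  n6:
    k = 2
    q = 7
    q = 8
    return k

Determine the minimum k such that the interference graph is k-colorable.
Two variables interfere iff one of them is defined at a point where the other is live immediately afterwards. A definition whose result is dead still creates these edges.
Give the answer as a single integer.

Answer: 3

Analysis:
Block summaries:
  n0: {a,b,g} / ∅
  n1: {b} / {a,b}
  n2: {a,b} / {b}
  n3: {a,w} / {g}
  n4: {b,k} / ∅
  n5: {g} / ∅
  n6: {k,q} / ∅

Liveness:
  n0 li=∅ lo={a,b,g}
  n1 li={a,b,g} lo={b,g}
  n2 li={b,g} lo={b,g}
  n3 li={b,g} lo={b,g}
  n4 li={g} lo={b,g}
  n5 li=∅ lo=∅
  n6 li=∅ lo=∅

Conflict graph:
  a: {b,g}
  b: {a,g,w}
  g: {a,b,k,w}
  k: {g,q}
  q: {k}
  w: {b,g}

Chromatic number:
  clique {a,b,g} ⇒ need ≥ 3
  assign a→r2 b→r1 g→r0 k→r1 q→r0 w→r2 — no edge inside a register ⇒ χ ≤ 3
  χ = 3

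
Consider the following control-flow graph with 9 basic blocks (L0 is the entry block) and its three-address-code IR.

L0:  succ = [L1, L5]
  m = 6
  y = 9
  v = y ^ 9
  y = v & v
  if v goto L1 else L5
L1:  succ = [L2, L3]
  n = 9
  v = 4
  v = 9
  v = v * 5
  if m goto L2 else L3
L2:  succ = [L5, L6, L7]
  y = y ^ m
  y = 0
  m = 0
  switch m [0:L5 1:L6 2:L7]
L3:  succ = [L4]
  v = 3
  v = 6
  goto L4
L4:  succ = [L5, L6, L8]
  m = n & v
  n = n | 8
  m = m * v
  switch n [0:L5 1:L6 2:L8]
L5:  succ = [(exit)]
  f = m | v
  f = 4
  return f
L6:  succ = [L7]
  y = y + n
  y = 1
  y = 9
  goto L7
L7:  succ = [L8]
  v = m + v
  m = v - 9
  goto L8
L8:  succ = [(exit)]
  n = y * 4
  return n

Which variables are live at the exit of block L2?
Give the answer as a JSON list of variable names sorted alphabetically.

Per-block:
  L0 def {m,v,y} use ∅
  L1 def {n,v} use {m}
  L2 def {m,y} use {m,y}
  L3 def {v} use ∅
  L4 def {m,n} use {n,v}
  L5 def {f} use {m,v}
  L6 def {y} use {n,y}
  L7 def {m,v} use {m,v}
  L8 def {n} use {y}

Backward fixpoint:
  L0 li=∅ lo={m,v,y}
  L1 li={m,y} lo={m,n,v,y}
  L2 li={m,n,v,y} lo={m,n,v,y}
  L3 li={n,y} lo={n,v,y}
  L4 li={n,v,y} lo={m,n,v,y}
  L5 li={m,v} lo=∅
  L6 li={m,n,v,y} lo={m,v,y}
  L7 li={m,v,y} lo={y}
  L8 li={y} lo=∅

live-out(L2) = ["m", "n", "v", "y"]

Answer: ["m", "n", "v", "y"]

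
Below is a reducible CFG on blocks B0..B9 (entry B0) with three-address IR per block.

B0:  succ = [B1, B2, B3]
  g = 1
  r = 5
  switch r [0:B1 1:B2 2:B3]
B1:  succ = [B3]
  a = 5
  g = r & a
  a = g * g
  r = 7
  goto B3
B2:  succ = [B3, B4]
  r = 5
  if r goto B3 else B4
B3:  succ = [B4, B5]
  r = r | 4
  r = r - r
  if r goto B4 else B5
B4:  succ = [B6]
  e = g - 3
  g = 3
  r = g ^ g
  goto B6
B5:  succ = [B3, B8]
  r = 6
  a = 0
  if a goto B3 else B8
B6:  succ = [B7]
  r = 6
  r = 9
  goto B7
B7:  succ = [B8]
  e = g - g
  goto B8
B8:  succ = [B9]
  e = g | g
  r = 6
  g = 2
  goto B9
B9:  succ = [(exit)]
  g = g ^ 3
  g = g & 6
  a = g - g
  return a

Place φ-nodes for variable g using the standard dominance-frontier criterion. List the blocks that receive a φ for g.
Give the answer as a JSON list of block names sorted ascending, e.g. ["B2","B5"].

Answer: ["B3", "B4", "B8"]

Derivation:
idom tree: B1←B0 B2←B0 B3←B0 B4←B0 B5←B3 B6←B4 B7←B6 B8←B0 B9←B8
Join-block Dom:
  B3: preds {B0,B1,B2,B5}: {B0} ∩ {B0,B1} ∩ {B0,B2} ∩ {B0,B3,B5} = {B0}; idom=B0
  B4: preds {B2,B3}: {B0,B2} ∩ {B0,B3} = {B0}; idom=B0
  B8: preds {B5,B7}: {B0,B3,B5} ∩ {B0,B4,B6,B7} = {B0}; idom=B0

DF walk-up:
  B3←B0: walk · to B0
  B3←B1: walk B1 to B0
  B3←B2: walk B2 to B0
  B3←B5: walk B5→B3 to B0
  B4←B2: walk B2 to B0
  B4←B3: walk B3 to B0
  B8←B5: walk B5→B3 to B0
  B8←B7: walk B7→B6→B4 to B0
  DF(B0)=∅
  DF(B1)={B3}
  DF(B2)={B3,B4}
  DF(B3)={B3,B4,B8}
  DF(B4)={B8}
  DF(B5)={B3,B8}
  DF(B6)={B8}
  DF(B7)={B8}
  DF(B8)=∅
  DF(B9)=∅

φ for g: defs {B0,B1,B4,B8,B9}
  DF⁺ = {B3,B4,B8}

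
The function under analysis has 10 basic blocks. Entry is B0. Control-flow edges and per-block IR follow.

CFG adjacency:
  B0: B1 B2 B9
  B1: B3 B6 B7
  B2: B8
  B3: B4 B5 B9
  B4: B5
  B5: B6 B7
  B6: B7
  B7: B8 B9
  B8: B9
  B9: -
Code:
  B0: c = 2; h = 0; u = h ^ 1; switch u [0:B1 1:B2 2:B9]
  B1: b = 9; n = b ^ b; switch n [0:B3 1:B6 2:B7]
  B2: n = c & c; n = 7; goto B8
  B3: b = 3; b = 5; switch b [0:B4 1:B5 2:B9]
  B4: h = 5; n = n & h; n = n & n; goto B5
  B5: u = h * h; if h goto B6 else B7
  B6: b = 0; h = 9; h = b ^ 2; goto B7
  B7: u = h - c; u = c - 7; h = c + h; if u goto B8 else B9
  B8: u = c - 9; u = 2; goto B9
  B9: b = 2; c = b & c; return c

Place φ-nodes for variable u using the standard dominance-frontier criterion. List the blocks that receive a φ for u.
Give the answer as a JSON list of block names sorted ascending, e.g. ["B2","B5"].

Answer: ["B6", "B7", "B8", "B9"]

Working:
idom tree: B1←B0 B2←B0 B3←B1 B4←B3 B5←B3 B6←B1 B7←B1 B8←B0 B9←B0
Join-block Dom:
  B5: preds {B3,B4}: {B0,B1,B3} ∩ {B0,B1,B3,B4} = {B0,B1,B3}; idom=B3
  B6: preds {B1,B5}: {B0,B1} ∩ {B0,B1,B3,B5} = {B0,B1}; idom=B1
  B7: preds {B1,B5,B6}: {B0,B1} ∩ {B0,B1,B3,B5} ∩ {B0,B1,B6} = {B0,B1}; idom=B1
  B8: preds {B2,B7}: {B0,B2} ∩ {B0,B1,B7} = {B0}; idom=B0
  B9: preds {B0,B3,B7,B8}: {B0} ∩ {B0,B1,B3} ∩ {B0,B1,B7} ∩ {B0,B8} = {B0}; idom=B0

DF derivation:
  join B5 pred B3: · stop@B3
  join B5 pred B4: B4 stop@B3
  join B6 pred B1: · stop@B1
  join B6 pred B5: B5→B3 stop@B1
  join B7 pred B1: · stop@B1
  join B7 pred B5: B5→B3 stop@B1
  join B7 pred B6: B6 stop@B1
  join B8 pred B2: B2 stop@B0
  join B8 pred B7: B7→B1 stop@B0
  join B9 pred B0: · stop@B0
  join B9 pred B3: B3→B1 stop@B0
  join B9 pred B7: B7→B1 stop@B0
  join B9 pred B8: B8 stop@B0
  B0 → ∅
  B1 → {B8,B9}
  B2 → {B8}
  B3 → {B6,B7,B9}
  B4 → {B5}
  B5 → {B6,B7}
  B6 → {B7}
  B7 → {B8,B9}
  B8 → {B9}
  B9 → ∅

φ for u: defs {B0,B5,B7,B8}
  DF⁺ = {B6,B7,B8,B9}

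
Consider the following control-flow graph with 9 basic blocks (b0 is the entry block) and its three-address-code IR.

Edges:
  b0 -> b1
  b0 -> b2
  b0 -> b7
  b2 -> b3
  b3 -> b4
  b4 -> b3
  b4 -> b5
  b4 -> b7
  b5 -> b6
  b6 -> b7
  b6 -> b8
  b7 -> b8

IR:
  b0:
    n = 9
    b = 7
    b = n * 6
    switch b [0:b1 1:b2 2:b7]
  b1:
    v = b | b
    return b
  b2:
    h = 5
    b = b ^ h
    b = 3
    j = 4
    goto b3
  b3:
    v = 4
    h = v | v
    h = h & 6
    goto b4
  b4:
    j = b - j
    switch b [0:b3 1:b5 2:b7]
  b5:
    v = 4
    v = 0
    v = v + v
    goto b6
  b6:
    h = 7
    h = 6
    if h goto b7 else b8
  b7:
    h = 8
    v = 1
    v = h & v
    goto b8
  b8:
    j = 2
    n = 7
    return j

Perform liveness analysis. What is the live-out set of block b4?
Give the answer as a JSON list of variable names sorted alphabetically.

Block summaries:
  b0 def {b,n} use ∅
  b1 def {v} use {b}
  b2 def {b,h,j} use {b}
  b3 def {h,v} use ∅
  b4 def {j} use {b,j}
  b5 def {v} use ∅
  b6 def {h} use ∅
  b7 def {h,v} use ∅
  b8 def {j,n} use ∅

Live sets:
  live b0: ∅→{b}
  live b1: {b}→∅
  live b2: {b}→{b,j}
  live b3: {b,j}→{b,j}
  live b4: {b,j}→{b,j}
  live b5: ∅→∅
  live b6: ∅→∅
  live b7: ∅→∅
  live b8: ∅→∅

live-out(b4) = ["b", "j"]

Answer: ["b", "j"]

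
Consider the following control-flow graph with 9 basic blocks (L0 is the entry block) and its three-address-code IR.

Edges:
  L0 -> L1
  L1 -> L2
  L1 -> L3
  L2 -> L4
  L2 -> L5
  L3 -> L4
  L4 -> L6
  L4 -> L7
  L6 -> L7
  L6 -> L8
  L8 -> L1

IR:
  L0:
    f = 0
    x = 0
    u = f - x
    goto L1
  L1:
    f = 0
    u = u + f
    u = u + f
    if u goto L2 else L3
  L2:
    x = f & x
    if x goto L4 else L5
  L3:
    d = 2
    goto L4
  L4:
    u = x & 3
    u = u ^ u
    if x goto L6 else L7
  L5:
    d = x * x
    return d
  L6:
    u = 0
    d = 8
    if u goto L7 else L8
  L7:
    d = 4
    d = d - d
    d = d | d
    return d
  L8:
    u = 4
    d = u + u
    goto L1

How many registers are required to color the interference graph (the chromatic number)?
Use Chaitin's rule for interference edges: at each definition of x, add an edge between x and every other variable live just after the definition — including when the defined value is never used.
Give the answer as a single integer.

def/use:
  L0 def {f,u,x} use ∅
  L1 def {f,u} use {u}
  L2 def {x} use {f,x}
  L3 def {d} use ∅
  L4 def {u} use {x}
  L5 def {d} use {x}
  L6 def {d,u} use ∅
  L7 def {d} use ∅
  L8 def {d,u} use ∅

Live sets:
  L0: in=∅ out={u,x}
  L1: in={u,x} out={f,x}
  L2: in={f,x} out={x}
  L3: in={x} out={x}
  L4: in={x} out={x}
  L5: in={x} out=∅
  L6: in={x} out={x}
  L7: in=∅ out=∅
  L8: in={x} out={u,x}

Interference:
  d↔{u,x}
  f↔{u,x}
  u↔{d,f,x}
  x↔{d,f,u}

Registers:
  clique {d,u,x} ⇒ need ≥ 3
  assign d→r2 f→r2 u→r0 x→r1 — no edge inside a register ⇒ χ ≤ 3
  χ = 3

Answer: 3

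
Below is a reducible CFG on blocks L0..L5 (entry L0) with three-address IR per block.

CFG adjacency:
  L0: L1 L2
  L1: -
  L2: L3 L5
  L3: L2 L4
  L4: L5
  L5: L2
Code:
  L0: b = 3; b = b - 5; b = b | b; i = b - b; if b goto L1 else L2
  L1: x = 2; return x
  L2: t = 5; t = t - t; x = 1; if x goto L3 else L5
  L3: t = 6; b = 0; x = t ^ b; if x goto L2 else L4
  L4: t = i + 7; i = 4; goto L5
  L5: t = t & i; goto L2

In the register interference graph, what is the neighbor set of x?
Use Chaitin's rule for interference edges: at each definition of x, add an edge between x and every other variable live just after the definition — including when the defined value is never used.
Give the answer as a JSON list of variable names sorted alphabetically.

Answer: ["i", "t"]

Analysis:
Per-block:
  L0: def={b,i} ue=∅
  L1: def={x} ue=∅
  L2: def={t,x} ue=∅
  L3: def={b,t,x} ue=∅
  L4: def={i,t} ue={i}
  L5: def={t} ue={i,t}

Backward fixpoint:
  L0 li=∅ lo={i}
  L1 li=∅ lo=∅
  L2 li={i} lo={i,t}
  L3 li={i} lo={i}
  L4 li={i} lo={i,t}
  L5 li={i,t} lo={i}

Interfere edges:
  b: {i,t}
  i: {b,t,x}
  t: {b,i,x}
  x: {i,t}

N(x) = ["i", "t"]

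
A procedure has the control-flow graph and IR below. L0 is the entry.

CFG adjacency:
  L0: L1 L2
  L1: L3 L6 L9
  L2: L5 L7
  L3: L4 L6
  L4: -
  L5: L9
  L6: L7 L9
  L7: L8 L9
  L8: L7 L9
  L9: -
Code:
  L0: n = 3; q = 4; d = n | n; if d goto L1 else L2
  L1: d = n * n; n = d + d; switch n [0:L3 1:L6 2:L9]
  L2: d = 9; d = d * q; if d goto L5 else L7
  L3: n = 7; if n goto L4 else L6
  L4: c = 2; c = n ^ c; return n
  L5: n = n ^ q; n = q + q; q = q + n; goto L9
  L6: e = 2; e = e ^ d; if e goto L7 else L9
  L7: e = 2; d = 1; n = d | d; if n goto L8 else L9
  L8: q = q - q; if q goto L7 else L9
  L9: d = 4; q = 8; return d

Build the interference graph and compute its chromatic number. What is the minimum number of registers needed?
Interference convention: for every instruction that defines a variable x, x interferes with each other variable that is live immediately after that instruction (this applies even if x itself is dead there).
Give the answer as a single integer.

def/use:
  L0: {d,n,q} / ∅
  L1: {d,n} / {n}
  L2: {d} / {q}
  L3: {n} / ∅
  L4: {c} / {n}
  L5: {n,q} / {n,q}
  L6: {e} / {d}
  L7: {d,e,n} / ∅
  L8: {q} / {q}
  L9: {d,q} / ∅

Live sets:
  L0 li=∅ lo={n,q}
  L1 li={n,q} lo={d,q}
  L2 li={n,q} lo={n,q}
  L3 li={d,q} lo={d,n,q}
  L4 li={n} lo=∅
  L5 li={n,q} lo=∅
  L6 li={d,q} lo={q}
  L7 li={q} lo={q}
  L8 li={q} lo={q}
  L9 li=∅ lo=∅

Conflict graph:
  c: {n}
  d: {e,n,q}
  e: {d,q}
  n: {c,d,q}
  q: {d,e,n}

Chromatic number:
  clique {d,e,q} ⇒ need ≥ 3
  3-colouring: r0={c,d}  r1={e,n}  r2={q}
  χ = 3

Answer: 3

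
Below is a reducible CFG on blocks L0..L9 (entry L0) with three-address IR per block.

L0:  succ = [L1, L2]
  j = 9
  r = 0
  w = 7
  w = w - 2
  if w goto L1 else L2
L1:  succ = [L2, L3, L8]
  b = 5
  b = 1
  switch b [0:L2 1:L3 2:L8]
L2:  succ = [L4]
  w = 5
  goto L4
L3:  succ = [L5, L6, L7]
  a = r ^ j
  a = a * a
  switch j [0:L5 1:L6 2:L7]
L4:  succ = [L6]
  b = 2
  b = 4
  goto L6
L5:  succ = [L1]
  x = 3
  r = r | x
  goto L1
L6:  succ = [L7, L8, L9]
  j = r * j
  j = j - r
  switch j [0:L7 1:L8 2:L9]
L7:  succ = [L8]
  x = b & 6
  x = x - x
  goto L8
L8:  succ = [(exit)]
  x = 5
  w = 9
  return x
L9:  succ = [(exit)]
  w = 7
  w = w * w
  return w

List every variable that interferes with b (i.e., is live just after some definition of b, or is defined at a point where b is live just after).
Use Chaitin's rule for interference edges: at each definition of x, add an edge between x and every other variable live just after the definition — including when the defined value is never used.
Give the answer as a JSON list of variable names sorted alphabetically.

def/use:
  L0: def={j,r,w} ue=∅
  L1: def={b} ue=∅
  L2: def={w} ue=∅
  L3: def={a} ue={j,r}
  L4: def={b} ue=∅
  L5: def={r,x} ue={r}
  L6: def={j} ue={j,r}
  L7: def={x} ue={b}
  L8: def={w,x} ue=∅
  L9: def={w} ue=∅

Liveness:
  live L0: ∅→{j,r}
  live L1: {j,r}→{b,j,r}
  live L2: {j,r}→{j,r}
  live L3: {b,j,r}→{b,j,r}
  live L4: {j,r}→{b,j,r}
  live L5: {j,r}→{j,r}
  live L6: {b,j,r}→{b}
  live L7: {b}→∅
  live L8: ∅→∅
  live L9: ∅→∅

Conflict graph:
  a↔{b,j,r}
  b↔{a,j,r}
  j↔{a,b,r,w,x}
  r↔{a,b,j,w,x}
  w↔{j,r,x}
  x↔{j,r,w}

N(b) = ["a", "j", "r"]

Answer: ["a", "j", "r"]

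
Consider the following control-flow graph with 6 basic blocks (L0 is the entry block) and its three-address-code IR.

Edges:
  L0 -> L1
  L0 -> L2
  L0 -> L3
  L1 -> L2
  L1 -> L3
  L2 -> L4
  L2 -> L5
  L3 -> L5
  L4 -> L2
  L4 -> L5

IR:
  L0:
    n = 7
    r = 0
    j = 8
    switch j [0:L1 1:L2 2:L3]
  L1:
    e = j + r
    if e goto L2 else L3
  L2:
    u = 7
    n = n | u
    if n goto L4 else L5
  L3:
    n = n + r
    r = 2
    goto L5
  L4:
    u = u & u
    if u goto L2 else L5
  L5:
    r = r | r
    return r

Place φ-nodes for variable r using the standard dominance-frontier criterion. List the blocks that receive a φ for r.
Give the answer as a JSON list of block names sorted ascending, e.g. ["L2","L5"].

idom tree: L1←L0 L2←L0 L3←L0 L4←L2 L5←L0
Join-block Dom:
  L2: preds {L0,L1,L4}: {L0} ∩ {L0,L1} ∩ {L0,L2,L4} = {L0}; idom=L0
  L3: preds {L0,L1}: {L0} ∩ {L0,L1} = {L0}; idom=L0
  L5: preds {L2,L3,L4}: {L0,L2} ∩ {L0,L3} ∩ {L0,L2,L4} = {L0}; idom=L0

Frontier:
  L2←L0: walk · to L0
  L2←L1: walk L1 to L0
  L2←L4: walk L4→L2 to L0
  L3←L0: walk · to L0
  L3←L1: walk L1 to L0
  L5←L2: walk L2 to L0
  L5←L3: walk L3 to L0
  L5←L4: walk L4→L2 to L0
  DF(L0)=∅
  DF(L1)={L2,L3}
  DF(L2)={L2,L5}
  DF(L3)={L5}
  DF(L4)={L2,L5}
  DF(L5)=∅

φ for r: defs {L0,L3,L5}
  DF⁺ = {L5}

Answer: ["L5"]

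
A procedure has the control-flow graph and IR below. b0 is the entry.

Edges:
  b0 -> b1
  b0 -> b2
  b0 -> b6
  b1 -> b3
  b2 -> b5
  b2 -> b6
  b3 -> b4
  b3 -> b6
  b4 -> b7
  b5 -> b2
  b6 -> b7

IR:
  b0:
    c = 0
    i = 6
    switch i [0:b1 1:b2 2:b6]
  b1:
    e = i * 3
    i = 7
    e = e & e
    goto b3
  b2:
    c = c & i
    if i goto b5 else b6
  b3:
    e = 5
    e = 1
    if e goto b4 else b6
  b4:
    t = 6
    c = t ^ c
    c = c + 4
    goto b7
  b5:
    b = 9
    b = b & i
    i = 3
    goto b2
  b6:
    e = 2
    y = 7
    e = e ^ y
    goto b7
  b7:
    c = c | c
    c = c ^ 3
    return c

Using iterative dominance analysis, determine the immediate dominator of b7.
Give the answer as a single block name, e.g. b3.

Answer: b0

Analysis:
idom tree: b1←b0 b2←b0 b3←b1 b4←b3 b5←b2 b6←b0 b7←b0
Join-block Dom:
  b2: preds {b0,b5}: {b0} ∩ {b0,b2,b5} = {b0}; idom=b0
  b6: preds {b0,b2,b3}: {b0} ∩ {b0,b2} ∩ {b0,b1,b3} = {b0}; idom=b0
  b7: preds {b4,b6}: {b0,b1,b3,b4} ∩ {b0,b6} = {b0}; idom=b0

idom(b7) = b0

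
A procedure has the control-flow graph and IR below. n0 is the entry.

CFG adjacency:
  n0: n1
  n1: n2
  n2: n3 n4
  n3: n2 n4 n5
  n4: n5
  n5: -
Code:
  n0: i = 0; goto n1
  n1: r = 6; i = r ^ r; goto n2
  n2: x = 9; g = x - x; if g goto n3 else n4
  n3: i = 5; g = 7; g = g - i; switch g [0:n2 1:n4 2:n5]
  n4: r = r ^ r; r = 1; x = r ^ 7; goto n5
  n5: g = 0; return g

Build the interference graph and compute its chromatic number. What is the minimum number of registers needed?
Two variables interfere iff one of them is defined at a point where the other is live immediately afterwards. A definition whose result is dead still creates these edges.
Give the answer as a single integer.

Answer: 3

Derivation:
Block summaries:
  n0: {i} / ∅
  n1: {i,r} / ∅
  n2: {g,x} / ∅
  n3: {g,i} / ∅
  n4: {r,x} / {r}
  n5: {g} / ∅

Live sets:
  live n0: ∅→∅
  live n1: ∅→{r}
  live n2: {r}→{r}
  live n3: {r}→{r}
  live n4: {r}→∅
  live n5: ∅→∅

Interference:
  g: {i,r}
  i: {g,r}
  r: {g,i,x}
  x: {r}

Registers:
  {g,i,r} pairwise interfere (3-clique) ⇒ χ ≥ 3
  3-colouring: r0={r}  r1={g,x}  r2={i}
  χ = 3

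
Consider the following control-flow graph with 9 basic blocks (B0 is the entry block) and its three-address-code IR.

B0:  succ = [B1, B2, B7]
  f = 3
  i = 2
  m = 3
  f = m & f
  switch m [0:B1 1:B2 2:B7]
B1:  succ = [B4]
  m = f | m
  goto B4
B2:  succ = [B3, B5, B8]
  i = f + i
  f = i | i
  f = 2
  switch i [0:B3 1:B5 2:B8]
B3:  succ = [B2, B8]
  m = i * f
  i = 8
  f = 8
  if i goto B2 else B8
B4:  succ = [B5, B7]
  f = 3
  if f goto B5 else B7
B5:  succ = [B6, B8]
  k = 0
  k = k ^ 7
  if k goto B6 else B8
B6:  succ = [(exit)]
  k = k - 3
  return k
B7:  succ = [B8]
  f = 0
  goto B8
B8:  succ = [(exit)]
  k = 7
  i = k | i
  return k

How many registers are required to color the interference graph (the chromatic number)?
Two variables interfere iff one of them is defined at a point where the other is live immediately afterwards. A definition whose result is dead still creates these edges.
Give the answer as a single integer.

def/use:
  B0 def {f,i,m} use ∅
  B1 def {m} use {f,m}
  B2 def {f,i} use {f,i}
  B3 def {f,i,m} use {f,i}
  B4 def {f} use ∅
  B5 def {k} use ∅
  B6 def {k} use {k}
  B7 def {f} use ∅
  B8 def {i,k} use {i}

Live sets:
  live B0: ∅→{f,i,m}
  live B1: {f,i,m}→{i}
  live B2: {f,i}→{f,i}
  live B3: {f,i}→{f,i}
  live B4: {i}→{i}
  live B5: {i}→{i,k}
  live B6: {k}→∅
  live B7: {i}→{i}
  live B8: {i}→∅

Conflict graph:
  f: {i,m}
  i: {f,k,m}
  k: {i}
  m: {f,i}

Colouring:
  clique {f,i,m} ⇒ need ≥ 3
  assign f→c1 i→c0 k→c1 m→c2 — no edge inside a register ⇒ χ ≤ 3
  χ = 3

Answer: 3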